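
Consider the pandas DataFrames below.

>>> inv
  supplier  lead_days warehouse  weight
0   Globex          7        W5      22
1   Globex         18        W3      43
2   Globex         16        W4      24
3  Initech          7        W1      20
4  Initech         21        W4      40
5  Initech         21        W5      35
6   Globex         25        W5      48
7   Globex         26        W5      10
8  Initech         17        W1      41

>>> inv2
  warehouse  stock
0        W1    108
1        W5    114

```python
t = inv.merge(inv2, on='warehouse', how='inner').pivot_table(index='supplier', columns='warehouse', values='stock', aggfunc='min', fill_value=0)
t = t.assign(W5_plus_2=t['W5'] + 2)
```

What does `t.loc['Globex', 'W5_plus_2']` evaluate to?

116

merge on 'warehouse' (how='inner') → 6 rows:
  supplier  lead_days warehouse  weight  stock
0   Globex          7        W5      22    114
1  Initech          7        W1      20    108
2  Initech         21        W5      35    114
3   Globex         25        W5      48    114
4   Globex         26        W5      10    114
5  Initech         17        W1      41    108
pivot: rows=supplier, cols=warehouse, min(stock):
warehouse   W1   W5
supplier           
Globex       0  114
Initech    108  114
add column W5_plus_2 = t['W5'] + 2:
warehouse   W1   W5  W5_plus_2
supplier                      
Globex       0  114        116
Initech    108  114        116
Finally, value at row 'Globex', column 'W5_plus_2' = 116.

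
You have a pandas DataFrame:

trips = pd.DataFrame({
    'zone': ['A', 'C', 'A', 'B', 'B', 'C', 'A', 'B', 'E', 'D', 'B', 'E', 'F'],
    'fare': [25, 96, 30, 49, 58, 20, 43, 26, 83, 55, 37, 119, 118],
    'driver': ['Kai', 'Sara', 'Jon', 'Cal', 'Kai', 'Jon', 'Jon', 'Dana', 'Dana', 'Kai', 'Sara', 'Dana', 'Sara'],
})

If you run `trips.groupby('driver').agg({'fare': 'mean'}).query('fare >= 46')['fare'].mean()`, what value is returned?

group by driver, mean of fare:
             fare
driver           
Cal     49.000000
Dana    76.000000
Jon     31.000000
Kai     46.000000
Sara    83.666667
filter rows where fare >= 46:
             fare
driver           
Cal     49.000000
Dana    76.000000
Kai     46.000000
Sara    83.666667
So mean() = 63.6666666667.

63.6666666667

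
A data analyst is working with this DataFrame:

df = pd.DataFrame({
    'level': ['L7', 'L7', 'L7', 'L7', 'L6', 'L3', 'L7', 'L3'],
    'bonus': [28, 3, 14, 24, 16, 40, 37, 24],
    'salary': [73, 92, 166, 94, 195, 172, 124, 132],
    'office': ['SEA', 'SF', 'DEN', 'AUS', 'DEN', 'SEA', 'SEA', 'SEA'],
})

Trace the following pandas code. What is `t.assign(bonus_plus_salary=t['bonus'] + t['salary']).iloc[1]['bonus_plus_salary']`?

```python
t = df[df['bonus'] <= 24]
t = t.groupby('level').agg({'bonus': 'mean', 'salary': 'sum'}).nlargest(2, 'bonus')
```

filter rows where bonus <= 24:
  level  bonus  salary office
1    L7      3      92     SF
2    L7     14     166    DEN
3    L7     24      94    AUS
4    L6     16     195    DEN
7    L3     24     132    SEA
group by level: mean(bonus), sum(salary):
           bonus  salary
level                   
L3     24.000000     132
L6     16.000000     195
L7     13.666667     352
take 2 rows with largest bonus:
       bonus  salary
level               
L3      24.0     132
L6      16.0     195
add column bonus_plus_salary = t['bonus'] + t['salary']:
       bonus  salary  bonus_plus_salary
level                                  
L3      24.0     132              156.0
L6      16.0     195              211.0
Then the value at position 1, column 'bonus_plus_salary': 211.0

211.0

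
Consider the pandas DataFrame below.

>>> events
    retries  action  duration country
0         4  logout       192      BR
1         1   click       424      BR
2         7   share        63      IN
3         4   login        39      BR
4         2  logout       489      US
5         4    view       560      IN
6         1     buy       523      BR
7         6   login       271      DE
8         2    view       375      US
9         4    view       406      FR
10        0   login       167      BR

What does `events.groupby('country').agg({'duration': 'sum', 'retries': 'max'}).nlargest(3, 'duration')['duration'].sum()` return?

2832

group by country: sum(duration), max(retries):
         duration  retries
country                   
BR           1345        4
DE            271        6
FR            406        4
IN            623        7
US            864        2
take 3 rows with largest duration:
         duration  retries
country                   
BR           1345        4
US            864        2
IN            623        7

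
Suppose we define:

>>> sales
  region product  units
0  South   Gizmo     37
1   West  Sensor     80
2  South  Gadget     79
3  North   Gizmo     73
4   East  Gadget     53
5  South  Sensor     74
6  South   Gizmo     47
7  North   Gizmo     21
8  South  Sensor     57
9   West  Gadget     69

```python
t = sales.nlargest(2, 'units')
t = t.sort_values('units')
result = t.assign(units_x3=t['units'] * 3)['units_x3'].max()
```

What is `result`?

take 2 rows with largest units:
  region product  units
1   West  Sensor     80
2  South  Gadget     79
sort by units:
  region product  units
2  South  Gadget     79
1   West  Sensor     80
add column units_x3 = t['units'] * 3:
  region product  units  units_x3
2  South  Gadget     79       237
1   West  Sensor     80       240
Taking the max of column 'units_x3' gives 240.

240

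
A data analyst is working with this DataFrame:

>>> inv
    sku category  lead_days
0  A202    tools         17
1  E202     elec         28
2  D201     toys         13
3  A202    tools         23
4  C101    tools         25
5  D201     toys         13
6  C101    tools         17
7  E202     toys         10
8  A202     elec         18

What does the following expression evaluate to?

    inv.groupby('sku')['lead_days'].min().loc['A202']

17

group by sku, min of lead_days:
sku
A202    17
C101    17
D201    13
E202    10
Name: lead_days, dtype: int64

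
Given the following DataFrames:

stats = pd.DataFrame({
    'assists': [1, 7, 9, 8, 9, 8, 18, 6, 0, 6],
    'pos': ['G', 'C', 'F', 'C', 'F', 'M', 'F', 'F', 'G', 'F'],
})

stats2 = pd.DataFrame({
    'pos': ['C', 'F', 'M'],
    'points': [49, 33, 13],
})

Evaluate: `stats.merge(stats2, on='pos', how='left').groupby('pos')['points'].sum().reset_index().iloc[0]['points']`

merge on 'pos' (how='left') → 10 rows:
   assists pos  points
0        1   G     NaN
1        7   C    49.0
2        9   F    33.0
3        8   C    49.0
4        9   F    33.0
5        8   M    13.0
6       18   F    33.0
7        6   F    33.0
8        0   G     NaN
9        6   F    33.0
group by pos, sum of points:
pos
C     98.0
F    165.0
G      0.0
M     13.0
Name: points, dtype: float64
reset_index():
  pos  points
0   C    98.0
1   F   165.0
2   G     0.0
3   M    13.0
Reading off the value at position 0, column 'points', we get 98.0.

98.0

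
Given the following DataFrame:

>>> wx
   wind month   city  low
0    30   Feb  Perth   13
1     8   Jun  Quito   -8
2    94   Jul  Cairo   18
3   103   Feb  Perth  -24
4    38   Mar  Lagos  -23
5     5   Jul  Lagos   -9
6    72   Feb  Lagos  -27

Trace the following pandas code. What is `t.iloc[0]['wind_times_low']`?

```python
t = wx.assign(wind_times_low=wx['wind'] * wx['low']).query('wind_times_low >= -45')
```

add column wind_times_low = wx['wind'] * wx['low']:
   wind month   city  low  wind_times_low
0    30   Feb  Perth   13             390
1     8   Jun  Quito   -8             -64
2    94   Jul  Cairo   18            1692
3   103   Feb  Perth  -24           -2472
4    38   Mar  Lagos  -23            -874
5     5   Jul  Lagos   -9             -45
6    72   Feb  Lagos  -27           -1944
filter rows where wind_times_low >= -45:
   wind month   city  low  wind_times_low
0    30   Feb  Perth   13             390
2    94   Jul  Cairo   18            1692
5     5   Jul  Lagos   -9             -45

390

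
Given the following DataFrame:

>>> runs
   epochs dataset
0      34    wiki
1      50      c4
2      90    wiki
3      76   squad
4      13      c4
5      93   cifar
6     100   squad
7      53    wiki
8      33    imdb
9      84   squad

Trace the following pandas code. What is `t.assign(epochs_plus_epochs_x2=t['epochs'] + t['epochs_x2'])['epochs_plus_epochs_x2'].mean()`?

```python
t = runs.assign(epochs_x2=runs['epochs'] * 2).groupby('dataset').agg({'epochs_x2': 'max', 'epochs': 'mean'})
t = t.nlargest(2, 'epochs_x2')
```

add column epochs_x2 = runs['epochs'] * 2:
   epochs dataset  epochs_x2
0      34    wiki         68
1      50      c4        100
2      90    wiki        180
3      76   squad        152
4      13      c4         26
5      93   cifar        186
6     100   squad        200
7      53    wiki        106
8      33    imdb         66
9      84   squad        168
group by dataset: max(epochs_x2), mean(epochs):
         epochs_x2     epochs
dataset                      
c4             100  31.500000
cifar          186  93.000000
imdb            66  33.000000
squad          200  86.666667
wiki           180  59.000000
take 2 rows with largest epochs_x2:
         epochs_x2     epochs
dataset                      
squad          200  86.666667
cifar          186  93.000000
add column epochs_plus_epochs_x2 = t['epochs'] + t['epochs_x2']:
         epochs_x2     epochs  epochs_plus_epochs_x2
dataset                                             
squad          200  86.666667             286.666667
cifar          186  93.000000             279.000000
The mean of column 'epochs_plus_epochs_x2' is 282.833333333.

282.833333333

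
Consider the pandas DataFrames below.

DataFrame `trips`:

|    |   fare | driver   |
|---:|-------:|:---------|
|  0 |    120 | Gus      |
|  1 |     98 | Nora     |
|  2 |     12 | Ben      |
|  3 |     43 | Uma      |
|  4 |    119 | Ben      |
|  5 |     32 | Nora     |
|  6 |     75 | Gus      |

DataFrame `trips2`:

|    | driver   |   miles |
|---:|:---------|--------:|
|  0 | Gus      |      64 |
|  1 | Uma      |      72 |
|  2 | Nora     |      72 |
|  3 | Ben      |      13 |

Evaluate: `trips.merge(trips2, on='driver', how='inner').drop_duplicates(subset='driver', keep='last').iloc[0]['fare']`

43

merge on 'driver' (how='inner') → 7 rows:
   fare driver  miles
0   120    Gus     64
1    98   Nora     72
2    12    Ben     13
3    43    Uma     72
4   119    Ben     13
5    32   Nora     72
6    75    Gus     64
drop duplicate driver (keep=last):
   fare driver  miles
3    43    Uma     72
4   119    Ben     13
5    32   Nora     72
6    75    Gus     64
So iloc[0]['fare'] = 43.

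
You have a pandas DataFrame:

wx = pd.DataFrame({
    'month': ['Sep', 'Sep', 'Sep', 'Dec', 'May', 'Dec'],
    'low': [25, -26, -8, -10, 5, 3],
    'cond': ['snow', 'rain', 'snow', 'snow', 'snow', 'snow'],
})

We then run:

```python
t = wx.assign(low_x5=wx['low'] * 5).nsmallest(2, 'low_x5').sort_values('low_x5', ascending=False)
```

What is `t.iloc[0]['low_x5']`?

add column low_x5 = wx['low'] * 5:
  month  low  cond  low_x5
0   Sep   25  snow     125
1   Sep  -26  rain    -130
2   Sep   -8  snow     -40
3   Dec  -10  snow     -50
4   May    5  snow      25
5   Dec    3  snow      15
take 2 rows with smallest low_x5:
  month  low  cond  low_x5
1   Sep  -26  rain    -130
3   Dec  -10  snow     -50
sort by low_x5 descending:
  month  low  cond  low_x5
3   Dec  -10  snow     -50
1   Sep  -26  rain    -130
Finally, value at position 0, column 'low_x5' = -50.

-50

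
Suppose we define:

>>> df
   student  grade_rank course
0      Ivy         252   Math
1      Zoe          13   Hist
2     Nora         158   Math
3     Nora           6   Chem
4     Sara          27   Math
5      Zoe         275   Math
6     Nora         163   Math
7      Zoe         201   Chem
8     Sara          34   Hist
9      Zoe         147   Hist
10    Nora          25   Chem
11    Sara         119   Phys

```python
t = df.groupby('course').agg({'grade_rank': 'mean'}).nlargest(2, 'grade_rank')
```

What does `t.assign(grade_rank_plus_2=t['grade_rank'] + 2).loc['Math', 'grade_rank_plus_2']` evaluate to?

group by course, mean of grade_rank:
        grade_rank
course            
Chem     77.333333
Hist     64.666667
Math    175.000000
Phys    119.000000
take 2 rows with largest grade_rank:
        grade_rank
course            
Math         175.0
Phys         119.0
add column grade_rank_plus_2 = t['grade_rank'] + 2:
        grade_rank  grade_rank_plus_2
course                               
Math         175.0              177.0
Phys         119.0              121.0
Finally, value at row 'Math', column 'grade_rank_plus_2' = 177.0.

177.0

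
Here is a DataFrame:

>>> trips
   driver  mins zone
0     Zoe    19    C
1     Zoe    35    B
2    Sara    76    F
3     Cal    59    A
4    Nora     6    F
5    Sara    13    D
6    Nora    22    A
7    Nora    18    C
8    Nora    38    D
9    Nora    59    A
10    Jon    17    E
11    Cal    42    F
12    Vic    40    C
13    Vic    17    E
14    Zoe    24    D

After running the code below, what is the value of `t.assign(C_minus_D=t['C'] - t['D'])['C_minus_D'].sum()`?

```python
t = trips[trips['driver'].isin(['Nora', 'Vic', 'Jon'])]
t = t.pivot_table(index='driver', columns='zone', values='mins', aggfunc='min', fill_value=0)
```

filter rows where driver in ['Nora', 'Vic', 'Jon']:
   driver  mins zone
4    Nora     6    F
6    Nora    22    A
7    Nora    18    C
8    Nora    38    D
9    Nora    59    A
10    Jon    17    E
12    Vic    40    C
13    Vic    17    E
pivot: rows=driver, cols=zone, min(mins):
zone     A   C   D   E  F
driver                   
Jon      0   0   0  17  0
Nora    22  18  38   0  6
Vic      0  40   0  17  0
add column C_minus_D = t['C'] - t['D']:
zone     A   C   D   E  F  C_minus_D
driver                              
Jon      0   0   0  17  0          0
Nora    22  18  38   0  6        -20
Vic      0  40   0  17  0         40
So sum() = 20.

20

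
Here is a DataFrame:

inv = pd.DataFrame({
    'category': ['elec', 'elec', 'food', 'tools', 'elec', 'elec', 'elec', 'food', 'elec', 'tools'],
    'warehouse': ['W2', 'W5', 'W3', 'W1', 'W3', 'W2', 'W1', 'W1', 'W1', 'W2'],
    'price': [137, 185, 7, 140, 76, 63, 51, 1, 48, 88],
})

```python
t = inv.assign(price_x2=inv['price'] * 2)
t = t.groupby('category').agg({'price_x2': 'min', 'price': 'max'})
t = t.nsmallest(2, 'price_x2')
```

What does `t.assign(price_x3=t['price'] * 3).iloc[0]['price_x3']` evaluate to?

add column price_x2 = inv['price'] * 2:
  category warehouse  price  price_x2
0     elec        W2    137       274
1     elec        W5    185       370
2     food        W3      7        14
3    tools        W1    140       280
4     elec        W3     76       152
5     elec        W2     63       126
6     elec        W1     51       102
7     food        W1      1         2
8     elec        W1     48        96
9    tools        W2     88       176
group by category: min(price_x2), max(price):
          price_x2  price
category                 
elec            96    185
food             2      7
tools          176    140
take 2 rows with smallest price_x2:
          price_x2  price
category                 
food             2      7
elec            96    185
add column price_x3 = t['price'] * 3:
          price_x2  price  price_x3
category                           
food             2      7        21
elec            96    185       555
Reading off the value at position 0, column 'price_x3', we get 21.

21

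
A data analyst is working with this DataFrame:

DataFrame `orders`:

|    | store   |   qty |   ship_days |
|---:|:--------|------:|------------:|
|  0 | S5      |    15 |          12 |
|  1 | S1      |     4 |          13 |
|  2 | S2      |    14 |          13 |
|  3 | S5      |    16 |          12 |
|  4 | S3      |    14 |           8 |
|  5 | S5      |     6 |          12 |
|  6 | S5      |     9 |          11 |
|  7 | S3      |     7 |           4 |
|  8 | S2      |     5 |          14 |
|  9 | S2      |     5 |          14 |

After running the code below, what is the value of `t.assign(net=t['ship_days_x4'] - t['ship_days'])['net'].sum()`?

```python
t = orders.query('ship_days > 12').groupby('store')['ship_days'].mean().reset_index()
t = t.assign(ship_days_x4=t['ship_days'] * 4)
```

filter rows where ship_days > 12:
  store  qty  ship_days
1    S1    4         13
2    S2   14         13
8    S2    5         14
9    S2    5         14
group by store, mean of ship_days:
store
S1    13.000000
S2    13.666667
Name: ship_days, dtype: float64
reset_index():
  store  ship_days
0    S1  13.000000
1    S2  13.666667
add column ship_days_x4 = t['ship_days'] * 4:
  store  ship_days  ship_days_x4
0    S1  13.000000     52.000000
1    S2  13.666667     54.666667
add column net = t['ship_days_x4'] - t['ship_days']:
  store  ship_days  ship_days_x4   net
0    S1  13.000000     52.000000  39.0
1    S2  13.666667     54.666667  41.0
Finally, sum of column 'net' = 80.0.

80.0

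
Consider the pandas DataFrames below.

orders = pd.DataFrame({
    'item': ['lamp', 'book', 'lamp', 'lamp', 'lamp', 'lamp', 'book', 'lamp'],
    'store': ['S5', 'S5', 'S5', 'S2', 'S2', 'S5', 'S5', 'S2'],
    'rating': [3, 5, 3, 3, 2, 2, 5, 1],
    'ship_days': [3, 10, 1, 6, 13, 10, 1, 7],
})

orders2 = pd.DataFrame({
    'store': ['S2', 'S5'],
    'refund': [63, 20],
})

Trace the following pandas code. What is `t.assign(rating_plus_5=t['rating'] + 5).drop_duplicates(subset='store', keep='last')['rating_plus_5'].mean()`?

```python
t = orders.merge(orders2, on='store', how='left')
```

merge on 'store' (how='left') → 8 rows:
   item store  rating  ship_days  refund
0  lamp    S5       3          3      20
1  book    S5       5         10      20
2  lamp    S5       3          1      20
3  lamp    S2       3          6      63
4  lamp    S2       2         13      63
5  lamp    S5       2         10      20
6  book    S5       5          1      20
7  lamp    S2       1          7      63
add column rating_plus_5 = t['rating'] + 5:
   item store  rating  ship_days  refund  rating_plus_5
0  lamp    S5       3          3      20              8
1  book    S5       5         10      20             10
2  lamp    S5       3          1      20              8
3  lamp    S2       3          6      63              8
4  lamp    S2       2         13      63              7
5  lamp    S5       2         10      20              7
6  book    S5       5          1      20             10
7  lamp    S2       1          7      63              6
drop duplicate store (keep=last):
   item store  rating  ship_days  refund  rating_plus_5
6  book    S5       5          1      20             10
7  lamp    S2       1          7      63              6
mean of column 'rating_plus_5' → 8.0

8.0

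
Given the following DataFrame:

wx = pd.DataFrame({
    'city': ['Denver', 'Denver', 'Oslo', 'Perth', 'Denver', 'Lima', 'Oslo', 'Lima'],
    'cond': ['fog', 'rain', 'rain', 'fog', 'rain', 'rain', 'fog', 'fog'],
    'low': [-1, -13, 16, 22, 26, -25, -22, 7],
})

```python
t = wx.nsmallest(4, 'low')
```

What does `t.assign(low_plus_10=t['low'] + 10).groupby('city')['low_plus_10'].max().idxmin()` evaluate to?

take 4 rows with smallest low:
     city  cond  low
5    Lima  rain  -25
6    Oslo   fog  -22
1  Denver  rain  -13
0  Denver   fog   -1
add column low_plus_10 = t['low'] + 10:
     city  cond  low  low_plus_10
5    Lima  rain  -25          -15
6    Oslo   fog  -22          -12
1  Denver  rain  -13           -3
0  Denver   fog   -1            9
group by city, max of low_plus_10:
city
Denver     9
Lima     -15
Oslo     -12
Name: low_plus_10, dtype: int64

Lima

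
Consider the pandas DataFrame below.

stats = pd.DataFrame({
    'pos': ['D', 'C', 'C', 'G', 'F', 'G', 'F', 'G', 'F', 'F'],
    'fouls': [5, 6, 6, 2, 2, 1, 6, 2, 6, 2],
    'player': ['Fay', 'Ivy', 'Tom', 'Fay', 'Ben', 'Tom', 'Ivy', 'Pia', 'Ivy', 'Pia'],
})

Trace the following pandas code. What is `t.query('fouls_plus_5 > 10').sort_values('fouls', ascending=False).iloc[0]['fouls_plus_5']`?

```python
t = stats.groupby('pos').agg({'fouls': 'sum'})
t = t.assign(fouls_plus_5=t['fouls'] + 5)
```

21

group by pos, sum of fouls:
     fouls
pos       
C       12
D        5
F       16
G        5
add column fouls_plus_5 = t['fouls'] + 5:
     fouls  fouls_plus_5
pos                     
C       12            17
D        5            10
F       16            21
G        5            10
filter rows where fouls_plus_5 > 10:
     fouls  fouls_plus_5
pos                     
C       12            17
F       16            21
sort by fouls descending:
     fouls  fouls_plus_5
pos                     
F       16            21
C       12            17
Finally, value at position 0, column 'fouls_plus_5' = 21.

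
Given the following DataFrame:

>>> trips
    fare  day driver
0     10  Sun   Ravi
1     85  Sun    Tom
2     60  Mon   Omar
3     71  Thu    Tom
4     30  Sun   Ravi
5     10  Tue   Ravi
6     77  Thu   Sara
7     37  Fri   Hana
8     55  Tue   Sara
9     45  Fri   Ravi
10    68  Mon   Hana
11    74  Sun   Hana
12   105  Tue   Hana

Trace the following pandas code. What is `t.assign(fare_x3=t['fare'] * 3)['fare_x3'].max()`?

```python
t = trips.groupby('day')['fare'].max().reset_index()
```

group by day, max of fare:
day
Fri     45
Mon     68
Sun     85
Thu     77
Tue    105
Name: fare, dtype: int64
reset_index():
   day  fare
0  Fri    45
1  Mon    68
2  Sun    85
3  Thu    77
4  Tue   105
add column fare_x3 = t['fare'] * 3:
   day  fare  fare_x3
0  Fri    45      135
1  Mon    68      204
2  Sun    85      255
3  Thu    77      231
4  Tue   105      315
So max() = 315.

315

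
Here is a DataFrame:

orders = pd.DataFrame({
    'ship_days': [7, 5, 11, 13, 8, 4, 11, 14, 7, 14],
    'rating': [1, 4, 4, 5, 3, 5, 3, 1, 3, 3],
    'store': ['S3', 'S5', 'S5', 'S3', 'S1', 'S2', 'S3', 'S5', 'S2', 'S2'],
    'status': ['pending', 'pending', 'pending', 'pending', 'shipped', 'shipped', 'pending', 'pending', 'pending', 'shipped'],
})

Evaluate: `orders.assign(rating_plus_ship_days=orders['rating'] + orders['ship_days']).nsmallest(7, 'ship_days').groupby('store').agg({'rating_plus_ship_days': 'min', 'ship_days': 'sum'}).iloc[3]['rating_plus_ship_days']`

add column rating_plus_ship_days = orders['rating'] + orders['ship_days']:
   ship_days  rating store   status  rating_plus_ship_days
0          7       1    S3  pending                      8
1          5       4    S5  pending                      9
2         11       4    S5  pending                     15
3         13       5    S3  pending                     18
4          8       3    S1  shipped                     11
5          4       5    S2  shipped                      9
6         11       3    S3  pending                     14
7         14       1    S5  pending                     15
8          7       3    S2  pending                     10
9         14       3    S2  shipped                     17
take 7 rows with smallest ship_days:
   ship_days  rating store   status  rating_plus_ship_days
5          4       5    S2  shipped                      9
1          5       4    S5  pending                      9
0          7       1    S3  pending                      8
8          7       3    S2  pending                     10
4          8       3    S1  shipped                     11
2         11       4    S5  pending                     15
6         11       3    S3  pending                     14
group by store: min(rating_plus_ship_days), sum(ship_days):
       rating_plus_ship_days  ship_days
store                                  
S1                        11          8
S2                         9         11
S3                         8         18
S5                         9         16
value at position 3, column 'rating_plus_ship_days' → 9

9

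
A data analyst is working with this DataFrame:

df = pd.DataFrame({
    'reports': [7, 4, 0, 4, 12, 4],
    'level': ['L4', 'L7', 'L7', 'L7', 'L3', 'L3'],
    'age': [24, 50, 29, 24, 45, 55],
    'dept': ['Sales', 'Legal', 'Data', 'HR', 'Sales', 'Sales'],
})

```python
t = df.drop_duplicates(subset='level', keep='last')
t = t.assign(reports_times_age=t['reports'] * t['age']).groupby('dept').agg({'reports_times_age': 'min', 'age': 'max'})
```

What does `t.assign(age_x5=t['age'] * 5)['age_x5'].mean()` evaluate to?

197.5

drop duplicate level (keep=last):
   reports level  age   dept
0        7    L4   24  Sales
3        4    L7   24     HR
5        4    L3   55  Sales
add column reports_times_age = t['reports'] * t['age']:
   reports level  age   dept  reports_times_age
0        7    L4   24  Sales                168
3        4    L7   24     HR                 96
5        4    L3   55  Sales                220
group by dept: min(reports_times_age), max(age):
       reports_times_age  age
dept                         
HR                    96   24
Sales                168   55
add column age_x5 = t['age'] * 5:
       reports_times_age  age  age_x5
dept                                 
HR                    96   24     120
Sales                168   55     275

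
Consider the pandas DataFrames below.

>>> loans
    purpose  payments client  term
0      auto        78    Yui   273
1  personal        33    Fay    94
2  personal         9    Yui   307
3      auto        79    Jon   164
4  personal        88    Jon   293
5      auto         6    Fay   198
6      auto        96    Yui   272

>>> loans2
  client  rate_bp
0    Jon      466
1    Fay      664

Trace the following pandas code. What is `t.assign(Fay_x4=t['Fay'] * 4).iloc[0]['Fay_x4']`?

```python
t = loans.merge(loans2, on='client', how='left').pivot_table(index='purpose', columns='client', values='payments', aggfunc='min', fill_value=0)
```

24

merge on 'client' (how='left') → 7 rows:
    purpose  payments client  term  rate_bp
0      auto        78    Yui   273      NaN
1  personal        33    Fay    94    664.0
2  personal         9    Yui   307      NaN
3      auto        79    Jon   164    466.0
4  personal        88    Jon   293    466.0
5      auto         6    Fay   198    664.0
6      auto        96    Yui   272      NaN
pivot: rows=purpose, cols=client, min(payments):
client    Fay  Jon  Yui
purpose                
auto        6   79   78
personal   33   88    9
add column Fay_x4 = t['Fay'] * 4:
client    Fay  Jon  Yui  Fay_x4
purpose                        
auto        6   79   78      24
personal   33   88    9     132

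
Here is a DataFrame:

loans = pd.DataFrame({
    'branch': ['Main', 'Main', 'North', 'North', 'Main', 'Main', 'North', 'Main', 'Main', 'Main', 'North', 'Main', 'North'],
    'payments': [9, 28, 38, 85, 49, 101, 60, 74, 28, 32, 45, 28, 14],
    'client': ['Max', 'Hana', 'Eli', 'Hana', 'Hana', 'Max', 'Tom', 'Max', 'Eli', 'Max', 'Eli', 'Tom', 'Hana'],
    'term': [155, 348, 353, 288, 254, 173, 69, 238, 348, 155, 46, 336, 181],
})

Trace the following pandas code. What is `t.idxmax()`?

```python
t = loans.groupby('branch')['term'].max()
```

North

group by branch, max of term:
branch
Main     348
North    353
Name: term, dtype: int64
The label with the largest value is North.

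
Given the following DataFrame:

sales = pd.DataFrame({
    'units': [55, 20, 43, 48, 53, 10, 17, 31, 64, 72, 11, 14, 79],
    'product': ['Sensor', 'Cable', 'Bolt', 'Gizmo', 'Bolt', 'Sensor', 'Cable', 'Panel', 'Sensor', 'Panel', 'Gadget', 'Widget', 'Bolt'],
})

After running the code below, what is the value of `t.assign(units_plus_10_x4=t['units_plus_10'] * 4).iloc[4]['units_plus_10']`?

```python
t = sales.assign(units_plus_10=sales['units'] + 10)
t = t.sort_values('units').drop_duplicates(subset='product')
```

41

add column units_plus_10 = sales['units'] + 10:
    units product  units_plus_10
0      55  Sensor             65
1      20   Cable             30
2      43    Bolt             53
3      48   Gizmo             58
4      53    Bolt             63
5      10  Sensor             20
6      17   Cable             27
7      31   Panel             41
8      64  Sensor             74
9      72   Panel             82
10     11  Gadget             21
11     14  Widget             24
12     79    Bolt             89
sort by units:
    units product  units_plus_10
5      10  Sensor             20
10     11  Gadget             21
11     14  Widget             24
6      17   Cable             27
1      20   Cable             30
7      31   Panel             41
2      43    Bolt             53
3      48   Gizmo             58
4      53    Bolt             63
0      55  Sensor             65
8      64  Sensor             74
9      72   Panel             82
12     79    Bolt             89
drop duplicate product (keep=first):
    units product  units_plus_10
5      10  Sensor             20
10     11  Gadget             21
11     14  Widget             24
6      17   Cable             27
7      31   Panel             41
2      43    Bolt             53
3      48   Gizmo             58
add column units_plus_10_x4 = t['units_plus_10'] * 4:
    units product  units_plus_10  units_plus_10_x4
5      10  Sensor             20                80
10     11  Gadget             21                84
11     14  Widget             24                96
6      17   Cable             27               108
7      31   Panel             41               164
2      43    Bolt             53               212
3      48   Gizmo             58               232
Taking the value at position 4, column 'units_plus_10' gives 41.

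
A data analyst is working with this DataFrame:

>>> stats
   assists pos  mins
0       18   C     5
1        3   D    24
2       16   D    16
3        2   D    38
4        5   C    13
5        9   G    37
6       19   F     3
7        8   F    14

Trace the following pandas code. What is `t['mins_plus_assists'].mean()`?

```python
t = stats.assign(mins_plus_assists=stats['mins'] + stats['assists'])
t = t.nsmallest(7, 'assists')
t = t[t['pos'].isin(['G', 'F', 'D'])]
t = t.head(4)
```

add column mins_plus_assists = stats['mins'] + stats['assists']:
   assists pos  mins  mins_plus_assists
0       18   C     5                 23
1        3   D    24                 27
2       16   D    16                 32
3        2   D    38                 40
4        5   C    13                 18
5        9   G    37                 46
6       19   F     3                 22
7        8   F    14                 22
take 7 rows with smallest assists:
   assists pos  mins  mins_plus_assists
3        2   D    38                 40
1        3   D    24                 27
4        5   C    13                 18
7        8   F    14                 22
5        9   G    37                 46
2       16   D    16                 32
0       18   C     5                 23
filter rows where pos in ['G', 'F', 'D']:
   assists pos  mins  mins_plus_assists
3        2   D    38                 40
1        3   D    24                 27
7        8   F    14                 22
5        9   G    37                 46
2       16   D    16                 32
take first 4 rows:
   assists pos  mins  mins_plus_assists
3        2   D    38                 40
1        3   D    24                 27
7        8   F    14                 22
5        9   G    37                 46
mean of column 'mins_plus_assists' → 33.75

33.75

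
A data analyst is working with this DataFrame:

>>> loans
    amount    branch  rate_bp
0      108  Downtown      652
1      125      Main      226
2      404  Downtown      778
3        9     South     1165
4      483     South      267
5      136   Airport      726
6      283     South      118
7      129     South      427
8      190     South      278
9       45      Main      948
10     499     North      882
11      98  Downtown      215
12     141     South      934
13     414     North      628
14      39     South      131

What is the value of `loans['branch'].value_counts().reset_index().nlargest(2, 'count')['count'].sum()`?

10

value_counts of branch:
branch
South       7
Downtown    3
Main        2
North       2
Airport     1
Name: count, dtype: int64
reset_index():
     branch  count
0     South      7
1  Downtown      3
2      Main      2
3     North      2
4   Airport      1
take 2 rows with largest count:
     branch  count
0     South      7
1  Downtown      3
Hence 10.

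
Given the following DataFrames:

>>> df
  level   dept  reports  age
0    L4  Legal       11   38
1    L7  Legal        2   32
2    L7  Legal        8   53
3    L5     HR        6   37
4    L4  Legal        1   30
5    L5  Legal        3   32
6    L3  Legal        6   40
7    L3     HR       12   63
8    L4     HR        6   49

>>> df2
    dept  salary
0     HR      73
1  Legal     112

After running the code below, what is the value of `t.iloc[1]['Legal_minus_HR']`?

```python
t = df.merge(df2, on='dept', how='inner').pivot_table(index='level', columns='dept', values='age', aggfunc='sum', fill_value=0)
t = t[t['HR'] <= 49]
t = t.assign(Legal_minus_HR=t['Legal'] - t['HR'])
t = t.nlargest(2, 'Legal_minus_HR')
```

merge on 'dept' (how='inner') → 9 rows:
  level   dept  reports  age  salary
0    L4  Legal       11   38     112
1    L7  Legal        2   32     112
2    L7  Legal        8   53     112
3    L5     HR        6   37      73
4    L4  Legal        1   30     112
5    L5  Legal        3   32     112
6    L3  Legal        6   40     112
7    L3     HR       12   63      73
8    L4     HR        6   49      73
pivot: rows=level, cols=dept, sum(age):
dept   HR  Legal
level           
L3     63     40
L4     49     68
L5     37     32
L7      0     85
filter rows where HR <= 49:
dept   HR  Legal
level           
L4     49     68
L5     37     32
L7      0     85
add column Legal_minus_HR = t['Legal'] - t['HR']:
dept   HR  Legal  Legal_minus_HR
level                           
L4     49     68              19
L5     37     32              -5
L7      0     85              85
take 2 rows with largest Legal_minus_HR:
dept   HR  Legal  Legal_minus_HR
level                           
L7      0     85              85
L4     49     68              19

19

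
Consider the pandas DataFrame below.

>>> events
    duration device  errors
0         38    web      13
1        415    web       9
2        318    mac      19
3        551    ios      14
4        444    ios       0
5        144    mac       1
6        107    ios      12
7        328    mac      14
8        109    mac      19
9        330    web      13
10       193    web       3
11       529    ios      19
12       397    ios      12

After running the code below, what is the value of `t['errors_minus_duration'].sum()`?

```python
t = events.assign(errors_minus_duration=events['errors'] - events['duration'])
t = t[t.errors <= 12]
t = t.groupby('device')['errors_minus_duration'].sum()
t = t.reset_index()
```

add column errors_minus_duration = events['errors'] - events['duration']:
    duration device  errors  errors_minus_duration
0         38    web      13                    -25
1        415    web       9                   -406
2        318    mac      19                   -299
3        551    ios      14                   -537
4        444    ios       0                   -444
5        144    mac       1                   -143
6        107    ios      12                    -95
7        328    mac      14                   -314
8        109    mac      19                    -90
9        330    web      13                   -317
10       193    web       3                   -190
11       529    ios      19                   -510
12       397    ios      12                   -385
filter rows where errors <= 12:
    duration device  errors  errors_minus_duration
1        415    web       9                   -406
4        444    ios       0                   -444
5        144    mac       1                   -143
6        107    ios      12                    -95
10       193    web       3                   -190
12       397    ios      12                   -385
group by device, sum of errors_minus_duration:
device
ios   -924
mac   -143
web   -596
Name: errors_minus_duration, dtype: int64
reset_index():
  device  errors_minus_duration
0    ios                   -924
1    mac                   -143
2    web                   -596

-1663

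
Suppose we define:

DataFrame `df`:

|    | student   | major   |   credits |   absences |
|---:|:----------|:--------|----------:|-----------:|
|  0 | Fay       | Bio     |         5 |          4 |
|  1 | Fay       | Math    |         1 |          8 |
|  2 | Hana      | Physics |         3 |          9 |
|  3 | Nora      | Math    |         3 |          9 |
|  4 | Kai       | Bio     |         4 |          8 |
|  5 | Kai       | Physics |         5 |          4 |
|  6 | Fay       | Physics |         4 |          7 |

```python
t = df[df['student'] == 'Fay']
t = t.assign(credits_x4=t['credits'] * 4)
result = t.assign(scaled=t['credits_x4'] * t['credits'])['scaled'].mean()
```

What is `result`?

filter rows where student == 'Fay':
  student    major  credits  absences
0     Fay      Bio        5         4
1     Fay     Math        1         8
6     Fay  Physics        4         7
add column credits_x4 = t['credits'] * 4:
  student    major  credits  absences  credits_x4
0     Fay      Bio        5         4          20
1     Fay     Math        1         8           4
6     Fay  Physics        4         7          16
add column scaled = t['credits_x4'] * t['credits']:
  student    major  credits  absences  credits_x4  scaled
0     Fay      Bio        5         4          20     100
1     Fay     Math        1         8           4       4
6     Fay  Physics        4         7          16      64
The mean of column 'scaled' is 56.0.

56.0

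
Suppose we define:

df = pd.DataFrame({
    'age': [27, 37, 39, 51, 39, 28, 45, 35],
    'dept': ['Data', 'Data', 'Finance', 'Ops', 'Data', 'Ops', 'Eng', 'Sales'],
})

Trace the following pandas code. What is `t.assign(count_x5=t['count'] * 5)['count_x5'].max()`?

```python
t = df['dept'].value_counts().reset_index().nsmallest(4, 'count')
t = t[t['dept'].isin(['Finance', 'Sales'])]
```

value_counts of dept:
dept
Data       3
Ops        2
Finance    1
Eng        1
Sales      1
Name: count, dtype: int64
reset_index():
      dept  count
0     Data      3
1      Ops      2
2  Finance      1
3      Eng      1
4    Sales      1
take 4 rows with smallest count:
      dept  count
2  Finance      1
3      Eng      1
4    Sales      1
1      Ops      2
filter rows where dept in ['Finance', 'Sales']:
      dept  count
2  Finance      1
4    Sales      1
add column count_x5 = t['count'] * 5:
      dept  count  count_x5
2  Finance      1         5
4    Sales      1         5

5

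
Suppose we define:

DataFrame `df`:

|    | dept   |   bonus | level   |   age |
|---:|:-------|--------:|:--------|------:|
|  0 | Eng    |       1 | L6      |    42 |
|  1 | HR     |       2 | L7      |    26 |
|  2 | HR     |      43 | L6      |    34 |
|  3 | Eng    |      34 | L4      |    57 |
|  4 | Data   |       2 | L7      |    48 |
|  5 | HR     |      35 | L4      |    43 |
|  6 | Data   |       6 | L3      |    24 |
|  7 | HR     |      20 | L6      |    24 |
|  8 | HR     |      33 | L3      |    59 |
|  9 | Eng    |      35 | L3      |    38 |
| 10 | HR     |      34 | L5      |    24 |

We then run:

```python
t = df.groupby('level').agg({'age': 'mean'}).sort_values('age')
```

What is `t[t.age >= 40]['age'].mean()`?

45.1666666667

group by level, mean of age:
             age
level           
L3     40.333333
L4     50.000000
L5     24.000000
L6     33.333333
L7     37.000000
sort by age:
             age
level           
L5     24.000000
L6     33.333333
L7     37.000000
L3     40.333333
L4     50.000000
filter rows where age >= 40:
             age
level           
L3     40.333333
L4     50.000000
The mean of column 'age' is 45.1666666667.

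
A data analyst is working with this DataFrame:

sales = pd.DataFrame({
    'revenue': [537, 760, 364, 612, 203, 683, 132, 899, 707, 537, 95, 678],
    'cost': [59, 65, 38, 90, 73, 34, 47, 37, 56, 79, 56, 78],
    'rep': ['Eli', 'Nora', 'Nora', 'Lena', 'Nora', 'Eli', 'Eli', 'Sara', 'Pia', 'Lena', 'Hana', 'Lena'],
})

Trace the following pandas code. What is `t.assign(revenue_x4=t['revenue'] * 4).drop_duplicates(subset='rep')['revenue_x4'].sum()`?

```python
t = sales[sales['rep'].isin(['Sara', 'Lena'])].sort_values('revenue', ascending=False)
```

filter rows where rep in ['Sara', 'Lena']:
    revenue  cost   rep
3       612    90  Lena
7       899    37  Sara
9       537    79  Lena
11      678    78  Lena
sort by revenue descending:
    revenue  cost   rep
7       899    37  Sara
11      678    78  Lena
3       612    90  Lena
9       537    79  Lena
add column revenue_x4 = t['revenue'] * 4:
    revenue  cost   rep  revenue_x4
7       899    37  Sara        3596
11      678    78  Lena        2712
3       612    90  Lena        2448
9       537    79  Lena        2148
drop duplicate rep (keep=first):
    revenue  cost   rep  revenue_x4
7       899    37  Sara        3596
11      678    78  Lena        2712

6308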